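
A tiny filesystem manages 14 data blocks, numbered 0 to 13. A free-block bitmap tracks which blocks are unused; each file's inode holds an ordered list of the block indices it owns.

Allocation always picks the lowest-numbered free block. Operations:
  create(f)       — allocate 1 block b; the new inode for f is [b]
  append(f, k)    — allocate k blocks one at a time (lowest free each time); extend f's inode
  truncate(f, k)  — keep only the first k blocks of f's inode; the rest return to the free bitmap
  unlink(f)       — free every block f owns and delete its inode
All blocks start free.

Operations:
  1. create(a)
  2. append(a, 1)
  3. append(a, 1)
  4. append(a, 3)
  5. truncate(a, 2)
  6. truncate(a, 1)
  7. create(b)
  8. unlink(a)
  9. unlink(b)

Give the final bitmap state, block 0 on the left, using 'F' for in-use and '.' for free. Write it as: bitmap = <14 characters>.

bitmap = ..............

[1] create(a) — a=0 (map F.............)
[2] append(a, 1) — a=0,1 (map FF............)
[3] append(a, 1) — a=0,1,2 (map FFF...........)
[4] append(a, 3) — a=0,1,2,3,4,5 (map FFFFFF........)
[5] truncate(a, 2) — a=0,1 (map FF............)
[6] truncate(a, 1) — a=0 (map F.............)
[7] create(b) — a=0 b=1 (map FF............)
[8] unlink(a) — b=1 (map .F............)
[9] unlink(b) —  (map ..............)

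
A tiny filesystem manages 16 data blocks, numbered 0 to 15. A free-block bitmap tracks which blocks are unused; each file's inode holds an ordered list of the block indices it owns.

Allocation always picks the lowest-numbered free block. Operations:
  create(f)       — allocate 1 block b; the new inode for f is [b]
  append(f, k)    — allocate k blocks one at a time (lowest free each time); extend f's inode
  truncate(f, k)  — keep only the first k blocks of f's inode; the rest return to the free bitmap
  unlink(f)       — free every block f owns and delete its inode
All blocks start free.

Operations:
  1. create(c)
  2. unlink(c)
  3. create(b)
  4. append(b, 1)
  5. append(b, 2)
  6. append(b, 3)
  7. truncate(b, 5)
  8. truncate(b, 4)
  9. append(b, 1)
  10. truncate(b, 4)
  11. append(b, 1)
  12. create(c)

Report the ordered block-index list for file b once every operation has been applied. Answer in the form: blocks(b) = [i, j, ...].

blocks(b) = [0, 1, 2, 3, 4]

after create(c) → c:[0]  free=[F...............]
after unlink(c) →   free=[................]
after create(b) → b:[0]  free=[F...............]
after append(b, 1) → b:[0, 1]  free=[FF..............]
after append(b, 2) → b:[0, 1, 2, 3]  free=[FFFF............]
after append(b, 3) → b:[0, 1, 2, 3, 4, 5, 6]  free=[FFFFFFF.........]
after truncate(b, 5) → b:[0, 1, 2, 3, 4]  free=[FFFFF...........]
after truncate(b, 4) → b:[0, 1, 2, 3]  free=[FFFF............]
after append(b, 1) → b:[0, 1, 2, 3, 4]  free=[FFFFF...........]
after truncate(b, 4) → b:[0, 1, 2, 3]  free=[FFFF............]
after append(b, 1) → b:[0, 1, 2, 3, 4]  free=[FFFFF...........]
after create(c) → b:[0, 1, 2, 3, 4], c:[5]  free=[FFFFFF..........]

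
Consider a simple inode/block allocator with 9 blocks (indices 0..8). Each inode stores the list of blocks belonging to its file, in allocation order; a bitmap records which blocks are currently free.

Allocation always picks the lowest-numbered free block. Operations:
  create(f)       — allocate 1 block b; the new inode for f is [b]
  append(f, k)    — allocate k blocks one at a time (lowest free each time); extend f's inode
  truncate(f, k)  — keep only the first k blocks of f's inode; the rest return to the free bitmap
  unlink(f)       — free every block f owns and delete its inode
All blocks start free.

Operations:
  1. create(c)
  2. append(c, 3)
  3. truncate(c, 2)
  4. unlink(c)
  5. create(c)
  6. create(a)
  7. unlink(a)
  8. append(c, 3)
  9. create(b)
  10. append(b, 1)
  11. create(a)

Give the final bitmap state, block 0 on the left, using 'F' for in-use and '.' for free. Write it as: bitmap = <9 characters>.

[1] create(c) — c=0 (map F........)
[2] append(c, 3) — c=0,1,2,3 (map FFFF.....)
[3] truncate(c, 2) — c=0,1 (map FF.......)
[4] unlink(c) —  (map .........)
[5] create(c) — c=0 (map F........)
[6] create(a) — a=1 c=0 (map FF.......)
[7] unlink(a) — c=0 (map F........)
[8] append(c, 3) — c=0,1,2,3 (map FFFF.....)
[9] create(b) — b=4 c=0,1,2,3 (map FFFFF....)
[10] append(b, 1) — b=4,5 c=0,1,2,3 (map FFFFFF...)
[11] create(a) — a=6 b=4,5 c=0,1,2,3 (map FFFFFFF..)

bitmap = FFFFFFF..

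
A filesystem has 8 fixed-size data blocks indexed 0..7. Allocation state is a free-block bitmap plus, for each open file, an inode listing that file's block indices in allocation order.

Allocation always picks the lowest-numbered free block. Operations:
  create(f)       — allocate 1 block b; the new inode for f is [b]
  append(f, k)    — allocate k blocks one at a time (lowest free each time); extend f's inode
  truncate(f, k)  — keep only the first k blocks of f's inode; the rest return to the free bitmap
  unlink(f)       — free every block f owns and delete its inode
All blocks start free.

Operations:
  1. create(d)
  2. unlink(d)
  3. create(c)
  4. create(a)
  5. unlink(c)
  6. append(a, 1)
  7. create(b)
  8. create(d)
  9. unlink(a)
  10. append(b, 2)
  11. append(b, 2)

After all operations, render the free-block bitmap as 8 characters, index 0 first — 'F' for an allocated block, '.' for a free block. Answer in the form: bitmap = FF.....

[1] create(d) — d=0 (map F.......)
[2] unlink(d) —  (map ........)
[3] create(c) — c=0 (map F.......)
[4] create(a) — a=1 c=0 (map FF......)
[5] unlink(c) — a=1 (map .F......)
[6] append(a, 1) — a=1,0 (map FF......)
[7] create(b) — a=1,0 b=2 (map FFF.....)
[8] create(d) — a=1,0 b=2 d=3 (map FFFF....)
[9] unlink(a) — b=2 d=3 (map ..FF....)
[10] append(b, 2) — b=2,0,1 d=3 (map FFFF....)
[11] append(b, 2) — b=2,0,1,4,5 d=3 (map FFFFFF..)

bitmap = FFFFFF..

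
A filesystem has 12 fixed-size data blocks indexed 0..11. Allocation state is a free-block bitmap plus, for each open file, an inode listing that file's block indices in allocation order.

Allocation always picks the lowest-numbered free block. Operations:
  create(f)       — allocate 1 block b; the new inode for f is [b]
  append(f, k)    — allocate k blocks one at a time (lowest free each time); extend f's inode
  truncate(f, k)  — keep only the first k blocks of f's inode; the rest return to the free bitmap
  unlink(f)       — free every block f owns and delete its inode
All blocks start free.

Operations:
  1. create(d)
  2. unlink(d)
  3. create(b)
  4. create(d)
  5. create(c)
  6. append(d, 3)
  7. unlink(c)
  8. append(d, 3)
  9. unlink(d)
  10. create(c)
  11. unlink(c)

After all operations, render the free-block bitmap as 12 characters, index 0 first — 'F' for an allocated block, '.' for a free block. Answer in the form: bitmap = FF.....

bitmap = F...........

  1. create(d)  ⇒  F...........  {d→[0]}
  2. unlink(d)  ⇒  ............  {}
  3. create(b)  ⇒  F...........  {b→[0]}
  4. create(d)  ⇒  FF..........  {b→[0]; d→[1]}
  5. create(c)  ⇒  FFF.........  {b→[0]; c→[2]; d→[1]}
  6. append(d, 3)  ⇒  FFFFFF......  {b→[0]; c→[2]; d→[1, 3, 4, 5]}
  7. unlink(c)  ⇒  FF.FFF......  {b→[0]; d→[1, 3, 4, 5]}
  8. append(d, 3)  ⇒  FFFFFFFF....  {b→[0]; d→[1, 3, 4, 5, 2, 6, 7]}
  9. unlink(d)  ⇒  F...........  {b→[0]}
  10. create(c)  ⇒  FF..........  {b→[0]; c→[1]}
  11. unlink(c)  ⇒  F...........  {b→[0]}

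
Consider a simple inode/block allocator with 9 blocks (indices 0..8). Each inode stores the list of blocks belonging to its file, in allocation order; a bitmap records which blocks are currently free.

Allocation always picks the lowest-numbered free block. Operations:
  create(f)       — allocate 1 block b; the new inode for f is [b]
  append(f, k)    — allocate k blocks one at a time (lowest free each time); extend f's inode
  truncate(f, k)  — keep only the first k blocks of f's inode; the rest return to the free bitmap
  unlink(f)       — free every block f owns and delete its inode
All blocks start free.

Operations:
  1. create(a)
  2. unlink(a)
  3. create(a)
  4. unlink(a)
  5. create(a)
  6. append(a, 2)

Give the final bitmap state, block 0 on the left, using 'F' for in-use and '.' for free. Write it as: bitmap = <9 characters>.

after create(a) → a:[0]  free=[F........]
after unlink(a) →   free=[.........]
after create(a) → a:[0]  free=[F........]
after unlink(a) →   free=[.........]
after create(a) → a:[0]  free=[F........]
after append(a, 2) → a:[0, 1, 2]  free=[FFF......]

bitmap = FFF......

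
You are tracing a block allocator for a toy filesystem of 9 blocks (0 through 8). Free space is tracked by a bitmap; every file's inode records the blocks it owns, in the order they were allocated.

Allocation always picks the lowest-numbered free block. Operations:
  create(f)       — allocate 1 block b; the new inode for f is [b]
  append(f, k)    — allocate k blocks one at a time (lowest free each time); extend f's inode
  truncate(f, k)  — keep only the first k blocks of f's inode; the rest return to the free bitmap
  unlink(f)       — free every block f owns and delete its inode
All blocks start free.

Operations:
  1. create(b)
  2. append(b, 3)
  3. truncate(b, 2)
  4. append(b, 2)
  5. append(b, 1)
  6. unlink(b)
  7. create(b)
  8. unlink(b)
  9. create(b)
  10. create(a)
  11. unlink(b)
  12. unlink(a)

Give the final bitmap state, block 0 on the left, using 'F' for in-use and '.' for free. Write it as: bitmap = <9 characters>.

[1] create(b) — b=0 (map F........)
[2] append(b, 3) — b=0,1,2,3 (map FFFF.....)
[3] truncate(b, 2) — b=0,1 (map FF.......)
[4] append(b, 2) — b=0,1,2,3 (map FFFF.....)
[5] append(b, 1) — b=0,1,2,3,4 (map FFFFF....)
[6] unlink(b) —  (map .........)
[7] create(b) — b=0 (map F........)
[8] unlink(b) —  (map .........)
[9] create(b) — b=0 (map F........)
[10] create(a) — a=1 b=0 (map FF.......)
[11] unlink(b) — a=1 (map .F.......)
[12] unlink(a) —  (map .........)

bitmap = .........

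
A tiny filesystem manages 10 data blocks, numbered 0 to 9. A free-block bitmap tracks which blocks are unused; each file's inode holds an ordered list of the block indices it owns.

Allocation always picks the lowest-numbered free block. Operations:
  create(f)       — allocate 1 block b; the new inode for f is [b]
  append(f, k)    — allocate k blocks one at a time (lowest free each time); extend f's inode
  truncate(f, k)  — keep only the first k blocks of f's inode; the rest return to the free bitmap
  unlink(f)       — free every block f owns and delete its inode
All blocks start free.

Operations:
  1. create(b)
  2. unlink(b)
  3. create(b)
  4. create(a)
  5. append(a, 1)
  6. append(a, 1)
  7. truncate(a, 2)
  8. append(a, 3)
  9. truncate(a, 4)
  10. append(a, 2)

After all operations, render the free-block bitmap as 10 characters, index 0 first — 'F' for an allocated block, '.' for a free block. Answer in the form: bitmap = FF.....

bitmap = FFFFFFF...

after create(b) → b:[0]  free=[F.........]
after unlink(b) →   free=[..........]
after create(b) → b:[0]  free=[F.........]
after create(a) → a:[1], b:[0]  free=[FF........]
after append(a, 1) → a:[1, 2], b:[0]  free=[FFF.......]
after append(a, 1) → a:[1, 2, 3], b:[0]  free=[FFFF......]
after truncate(a, 2) → a:[1, 2], b:[0]  free=[FFF.......]
after append(a, 3) → a:[1, 2, 3, 4, 5], b:[0]  free=[FFFFFF....]
after truncate(a, 4) → a:[1, 2, 3, 4], b:[0]  free=[FFFFF.....]
after append(a, 2) → a:[1, 2, 3, 4, 5, 6], b:[0]  free=[FFFFFFF...]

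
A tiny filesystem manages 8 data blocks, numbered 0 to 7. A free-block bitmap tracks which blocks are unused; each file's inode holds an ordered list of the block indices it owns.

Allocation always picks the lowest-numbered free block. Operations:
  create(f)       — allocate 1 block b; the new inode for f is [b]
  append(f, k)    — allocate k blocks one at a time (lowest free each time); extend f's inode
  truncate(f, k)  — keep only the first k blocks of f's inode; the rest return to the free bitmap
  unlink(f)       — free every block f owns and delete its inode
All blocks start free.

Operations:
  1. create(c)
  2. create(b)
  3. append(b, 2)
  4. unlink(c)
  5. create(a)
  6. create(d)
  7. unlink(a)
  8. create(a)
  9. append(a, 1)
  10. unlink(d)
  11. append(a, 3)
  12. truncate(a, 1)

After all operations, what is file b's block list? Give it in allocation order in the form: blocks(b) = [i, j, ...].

[1] create(c) — c=0 (map F.......)
[2] create(b) — b=1 c=0 (map FF......)
[3] append(b, 2) — b=1,2,3 c=0 (map FFFF....)
[4] unlink(c) — b=1,2,3 (map .FFF....)
[5] create(a) — a=0 b=1,2,3 (map FFFF....)
[6] create(d) — a=0 b=1,2,3 d=4 (map FFFFF...)
[7] unlink(a) — b=1,2,3 d=4 (map .FFFF...)
[8] create(a) — a=0 b=1,2,3 d=4 (map FFFFF...)
[9] append(a, 1) — a=0,5 b=1,2,3 d=4 (map FFFFFF..)
[10] unlink(d) — a=0,5 b=1,2,3 (map FFFF.F..)
[11] append(a, 3) — a=0,5,4,6,7 b=1,2,3 (map FFFFFFFF)
[12] truncate(a, 1) — a=0 b=1,2,3 (map FFFF....)

blocks(b) = [1, 2, 3]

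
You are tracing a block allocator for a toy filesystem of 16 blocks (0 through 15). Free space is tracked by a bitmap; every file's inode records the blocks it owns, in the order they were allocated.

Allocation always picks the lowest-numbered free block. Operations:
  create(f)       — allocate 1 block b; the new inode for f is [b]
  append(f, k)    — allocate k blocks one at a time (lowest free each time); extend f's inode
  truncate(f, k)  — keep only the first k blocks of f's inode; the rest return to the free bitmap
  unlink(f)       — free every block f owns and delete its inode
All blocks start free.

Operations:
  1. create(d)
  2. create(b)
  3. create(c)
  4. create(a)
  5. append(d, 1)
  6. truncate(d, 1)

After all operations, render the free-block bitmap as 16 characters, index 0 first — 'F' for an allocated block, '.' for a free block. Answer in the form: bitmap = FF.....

bitmap = FFFF............

[1] create(d) — d=0 (map F...............)
[2] create(b) — b=1 d=0 (map FF..............)
[3] create(c) — b=1 c=2 d=0 (map FFF.............)
[4] create(a) — a=3 b=1 c=2 d=0 (map FFFF............)
[5] append(d, 1) — a=3 b=1 c=2 d=0,4 (map FFFFF...........)
[6] truncate(d, 1) — a=3 b=1 c=2 d=0 (map FFFF............)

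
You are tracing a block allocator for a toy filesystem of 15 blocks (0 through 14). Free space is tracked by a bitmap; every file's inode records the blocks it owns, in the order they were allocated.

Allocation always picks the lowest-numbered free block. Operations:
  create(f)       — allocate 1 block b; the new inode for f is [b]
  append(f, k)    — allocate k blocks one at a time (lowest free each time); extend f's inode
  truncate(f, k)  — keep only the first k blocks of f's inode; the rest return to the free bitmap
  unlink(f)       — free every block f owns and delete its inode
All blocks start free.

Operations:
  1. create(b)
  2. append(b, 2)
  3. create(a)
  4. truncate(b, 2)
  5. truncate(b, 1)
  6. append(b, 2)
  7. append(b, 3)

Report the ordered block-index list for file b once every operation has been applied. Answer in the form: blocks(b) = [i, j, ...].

[1] create(b) — b=0 (map F..............)
[2] append(b, 2) — b=0,1,2 (map FFF............)
[3] create(a) — a=3 b=0,1,2 (map FFFF...........)
[4] truncate(b, 2) — a=3 b=0,1 (map FF.F...........)
[5] truncate(b, 1) — a=3 b=0 (map F..F...........)
[6] append(b, 2) — a=3 b=0,1,2 (map FFFF...........)
[7] append(b, 3) — a=3 b=0,1,2,4,5,6 (map FFFFFFF........)

blocks(b) = [0, 1, 2, 4, 5, 6]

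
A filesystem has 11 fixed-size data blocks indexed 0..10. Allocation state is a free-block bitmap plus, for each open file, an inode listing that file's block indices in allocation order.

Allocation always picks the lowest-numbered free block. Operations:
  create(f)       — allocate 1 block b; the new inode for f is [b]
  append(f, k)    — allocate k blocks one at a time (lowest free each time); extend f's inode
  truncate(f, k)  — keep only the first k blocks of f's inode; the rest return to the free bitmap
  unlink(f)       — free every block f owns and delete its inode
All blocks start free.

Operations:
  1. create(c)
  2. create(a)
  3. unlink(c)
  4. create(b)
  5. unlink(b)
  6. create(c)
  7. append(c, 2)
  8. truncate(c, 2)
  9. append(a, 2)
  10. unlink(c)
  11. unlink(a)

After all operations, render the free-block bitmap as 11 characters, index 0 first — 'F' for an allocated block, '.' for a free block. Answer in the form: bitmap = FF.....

after create(c) → c:[0]  free=[F..........]
after create(a) → a:[1], c:[0]  free=[FF.........]
after unlink(c) → a:[1]  free=[.F.........]
after create(b) → a:[1], b:[0]  free=[FF.........]
after unlink(b) → a:[1]  free=[.F.........]
after create(c) → a:[1], c:[0]  free=[FF.........]
after append(c, 2) → a:[1], c:[0, 2, 3]  free=[FFFF.......]
after truncate(c, 2) → a:[1], c:[0, 2]  free=[FFF........]
after append(a, 2) → a:[1, 3, 4], c:[0, 2]  free=[FFFFF......]
after unlink(c) → a:[1, 3, 4]  free=[.F.FF......]
after unlink(a) →   free=[...........]

bitmap = ...........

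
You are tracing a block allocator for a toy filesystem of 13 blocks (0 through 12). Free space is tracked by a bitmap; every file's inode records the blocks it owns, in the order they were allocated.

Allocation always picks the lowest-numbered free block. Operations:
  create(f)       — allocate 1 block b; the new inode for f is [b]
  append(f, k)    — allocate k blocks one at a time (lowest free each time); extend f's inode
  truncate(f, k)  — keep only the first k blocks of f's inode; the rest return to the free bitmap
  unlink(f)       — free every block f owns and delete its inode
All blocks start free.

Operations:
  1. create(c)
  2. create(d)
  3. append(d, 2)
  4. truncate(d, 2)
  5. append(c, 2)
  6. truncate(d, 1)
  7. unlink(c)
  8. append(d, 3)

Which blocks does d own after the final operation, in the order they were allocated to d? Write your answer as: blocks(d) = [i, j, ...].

after create(c) → c:[0]  free=[F............]
after create(d) → c:[0], d:[1]  free=[FF...........]
after append(d, 2) → c:[0], d:[1, 2, 3]  free=[FFFF.........]
after truncate(d, 2) → c:[0], d:[1, 2]  free=[FFF..........]
after append(c, 2) → c:[0, 3, 4], d:[1, 2]  free=[FFFFF........]
after truncate(d, 1) → c:[0, 3, 4], d:[1]  free=[FF.FF........]
after unlink(c) → d:[1]  free=[.F...........]
after append(d, 3) → d:[1, 0, 2, 3]  free=[FFFF.........]

blocks(d) = [1, 0, 2, 3]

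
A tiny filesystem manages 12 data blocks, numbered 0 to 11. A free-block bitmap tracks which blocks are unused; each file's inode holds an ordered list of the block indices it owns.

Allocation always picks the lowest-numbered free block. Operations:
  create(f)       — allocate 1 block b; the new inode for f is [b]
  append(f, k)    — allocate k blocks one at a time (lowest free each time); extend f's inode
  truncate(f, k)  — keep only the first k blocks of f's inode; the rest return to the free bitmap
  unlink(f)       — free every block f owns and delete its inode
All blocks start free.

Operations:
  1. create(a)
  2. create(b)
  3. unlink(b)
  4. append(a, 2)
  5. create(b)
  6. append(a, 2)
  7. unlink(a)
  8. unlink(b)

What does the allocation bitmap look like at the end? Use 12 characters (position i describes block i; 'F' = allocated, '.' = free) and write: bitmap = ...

bitmap = ............

[1] create(a) — a=0 (map F...........)
[2] create(b) — a=0 b=1 (map FF..........)
[3] unlink(b) — a=0 (map F...........)
[4] append(a, 2) — a=0,1,2 (map FFF.........)
[5] create(b) — a=0,1,2 b=3 (map FFFF........)
[6] append(a, 2) — a=0,1,2,4,5 b=3 (map FFFFFF......)
[7] unlink(a) — b=3 (map ...F........)
[8] unlink(b) —  (map ............)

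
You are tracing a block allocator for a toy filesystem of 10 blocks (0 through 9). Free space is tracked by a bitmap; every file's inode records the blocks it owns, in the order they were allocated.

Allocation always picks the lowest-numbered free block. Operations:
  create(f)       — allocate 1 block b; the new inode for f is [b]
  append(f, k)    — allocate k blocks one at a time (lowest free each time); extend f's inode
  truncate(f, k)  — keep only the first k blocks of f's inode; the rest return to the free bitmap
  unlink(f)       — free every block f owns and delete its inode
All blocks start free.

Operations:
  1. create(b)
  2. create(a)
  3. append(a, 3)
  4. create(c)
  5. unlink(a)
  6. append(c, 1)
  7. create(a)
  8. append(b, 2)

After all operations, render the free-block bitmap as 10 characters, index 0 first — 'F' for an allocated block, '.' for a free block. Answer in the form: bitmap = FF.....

bitmap = FFFFFF....

[1] create(b) — b=0 (map F.........)
[2] create(a) — a=1 b=0 (map FF........)
[3] append(a, 3) — a=1,2,3,4 b=0 (map FFFFF.....)
[4] create(c) — a=1,2,3,4 b=0 c=5 (map FFFFFF....)
[5] unlink(a) — b=0 c=5 (map F....F....)
[6] append(c, 1) — b=0 c=5,1 (map FF...F....)
[7] create(a) — a=2 b=0 c=5,1 (map FFF..F....)
[8] append(b, 2) — a=2 b=0,3,4 c=5,1 (map FFFFFF....)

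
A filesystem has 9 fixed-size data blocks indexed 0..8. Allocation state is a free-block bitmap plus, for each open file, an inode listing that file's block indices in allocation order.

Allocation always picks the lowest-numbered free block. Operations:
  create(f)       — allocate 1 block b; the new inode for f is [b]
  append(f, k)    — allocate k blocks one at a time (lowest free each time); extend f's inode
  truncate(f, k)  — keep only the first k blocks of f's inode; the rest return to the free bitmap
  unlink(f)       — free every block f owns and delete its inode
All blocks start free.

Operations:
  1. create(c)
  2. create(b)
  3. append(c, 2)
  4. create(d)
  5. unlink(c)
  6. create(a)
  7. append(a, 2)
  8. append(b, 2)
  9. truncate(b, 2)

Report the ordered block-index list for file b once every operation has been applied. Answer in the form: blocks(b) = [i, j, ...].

blocks(b) = [1, 5]

create(c): bitmap=F........ | c=[0]
create(b): bitmap=FF....... | b=[1] c=[0]
append(c, 2): bitmap=FFFF..... | b=[1] c=[0, 2, 3]
create(d): bitmap=FFFFF.... | b=[1] c=[0, 2, 3] d=[4]
unlink(c): bitmap=.F..F.... | b=[1] d=[4]
create(a): bitmap=FF..F.... | a=[0] b=[1] d=[4]
append(a, 2): bitmap=FFFFF.... | a=[0, 2, 3] b=[1] d=[4]
append(b, 2): bitmap=FFFFFFF.. | a=[0, 2, 3] b=[1, 5, 6] d=[4]
truncate(b, 2): bitmap=FFFFFF... | a=[0, 2, 3] b=[1, 5] d=[4]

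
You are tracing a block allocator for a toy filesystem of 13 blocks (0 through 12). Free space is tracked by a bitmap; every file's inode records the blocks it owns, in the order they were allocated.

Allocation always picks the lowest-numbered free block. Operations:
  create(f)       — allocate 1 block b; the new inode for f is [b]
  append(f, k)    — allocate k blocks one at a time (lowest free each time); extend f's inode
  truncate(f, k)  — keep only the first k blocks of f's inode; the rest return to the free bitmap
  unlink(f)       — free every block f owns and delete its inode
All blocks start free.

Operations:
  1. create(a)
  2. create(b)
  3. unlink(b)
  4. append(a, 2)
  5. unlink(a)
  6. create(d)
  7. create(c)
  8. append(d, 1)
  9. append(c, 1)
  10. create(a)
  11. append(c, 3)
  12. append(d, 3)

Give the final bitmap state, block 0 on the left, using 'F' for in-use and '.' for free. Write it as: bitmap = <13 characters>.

bitmap = FFFFFFFFFFF..

  1. create(a)  ⇒  F............  {a→[0]}
  2. create(b)  ⇒  FF...........  {a→[0]; b→[1]}
  3. unlink(b)  ⇒  F............  {a→[0]}
  4. append(a, 2)  ⇒  FFF..........  {a→[0, 1, 2]}
  5. unlink(a)  ⇒  .............  {}
  6. create(d)  ⇒  F............  {d→[0]}
  7. create(c)  ⇒  FF...........  {c→[1]; d→[0]}
  8. append(d, 1)  ⇒  FFF..........  {c→[1]; d→[0, 2]}
  9. append(c, 1)  ⇒  FFFF.........  {c→[1, 3]; d→[0, 2]}
  10. create(a)  ⇒  FFFFF........  {a→[4]; c→[1, 3]; d→[0, 2]}
  11. append(c, 3)  ⇒  FFFFFFFF.....  {a→[4]; c→[1, 3, 5, 6, 7]; d→[0, 2]}
  12. append(d, 3)  ⇒  FFFFFFFFFFF..  {a→[4]; c→[1, 3, 5, 6, 7]; d→[0, 2, 8, 9, 10]}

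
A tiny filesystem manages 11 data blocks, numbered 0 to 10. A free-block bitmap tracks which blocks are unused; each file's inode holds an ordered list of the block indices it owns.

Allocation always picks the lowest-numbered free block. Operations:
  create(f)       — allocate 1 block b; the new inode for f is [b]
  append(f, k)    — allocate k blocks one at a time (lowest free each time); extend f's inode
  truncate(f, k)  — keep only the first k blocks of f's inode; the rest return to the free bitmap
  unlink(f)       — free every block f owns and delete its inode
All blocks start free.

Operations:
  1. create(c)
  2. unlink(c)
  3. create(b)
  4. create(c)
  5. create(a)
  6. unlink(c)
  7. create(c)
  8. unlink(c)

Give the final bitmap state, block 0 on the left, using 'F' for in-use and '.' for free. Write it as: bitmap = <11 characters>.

bitmap = F.F........

after create(c) → c:[0]  free=[F..........]
after unlink(c) →   free=[...........]
after create(b) → b:[0]  free=[F..........]
after create(c) → b:[0], c:[1]  free=[FF.........]
after create(a) → a:[2], b:[0], c:[1]  free=[FFF........]
after unlink(c) → a:[2], b:[0]  free=[F.F........]
after create(c) → a:[2], b:[0], c:[1]  free=[FFF........]
after unlink(c) → a:[2], b:[0]  free=[F.F........]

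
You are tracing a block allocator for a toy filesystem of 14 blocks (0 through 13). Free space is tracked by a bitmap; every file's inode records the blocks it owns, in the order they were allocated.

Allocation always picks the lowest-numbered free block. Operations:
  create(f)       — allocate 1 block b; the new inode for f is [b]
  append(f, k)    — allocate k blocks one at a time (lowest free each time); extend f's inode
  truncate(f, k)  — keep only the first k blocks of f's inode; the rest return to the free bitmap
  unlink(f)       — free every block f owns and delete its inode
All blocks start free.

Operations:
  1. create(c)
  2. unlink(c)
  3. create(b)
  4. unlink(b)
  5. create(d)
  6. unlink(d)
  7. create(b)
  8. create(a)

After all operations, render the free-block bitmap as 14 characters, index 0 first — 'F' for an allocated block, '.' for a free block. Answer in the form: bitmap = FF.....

bitmap = FF............

after create(c) → c:[0]  free=[F.............]
after unlink(c) →   free=[..............]
after create(b) → b:[0]  free=[F.............]
after unlink(b) →   free=[..............]
after create(d) → d:[0]  free=[F.............]
after unlink(d) →   free=[..............]
after create(b) → b:[0]  free=[F.............]
after create(a) → a:[1], b:[0]  free=[FF............]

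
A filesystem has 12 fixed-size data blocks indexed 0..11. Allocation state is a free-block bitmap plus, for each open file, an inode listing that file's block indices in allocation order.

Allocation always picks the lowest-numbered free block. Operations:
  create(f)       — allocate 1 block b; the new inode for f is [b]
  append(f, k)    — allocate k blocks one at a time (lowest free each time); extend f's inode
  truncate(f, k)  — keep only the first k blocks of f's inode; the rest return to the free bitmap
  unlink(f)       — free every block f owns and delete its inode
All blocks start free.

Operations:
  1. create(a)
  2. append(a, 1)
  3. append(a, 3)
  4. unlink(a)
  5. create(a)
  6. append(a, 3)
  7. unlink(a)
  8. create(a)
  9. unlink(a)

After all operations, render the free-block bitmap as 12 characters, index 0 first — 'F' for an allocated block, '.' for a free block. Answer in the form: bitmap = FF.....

  1. create(a)  ⇒  F...........  {a→[0]}
  2. append(a, 1)  ⇒  FF..........  {a→[0, 1]}
  3. append(a, 3)  ⇒  FFFFF.......  {a→[0, 1, 2, 3, 4]}
  4. unlink(a)  ⇒  ............  {}
  5. create(a)  ⇒  F...........  {a→[0]}
  6. append(a, 3)  ⇒  FFFF........  {a→[0, 1, 2, 3]}
  7. unlink(a)  ⇒  ............  {}
  8. create(a)  ⇒  F...........  {a→[0]}
  9. unlink(a)  ⇒  ............  {}

bitmap = ............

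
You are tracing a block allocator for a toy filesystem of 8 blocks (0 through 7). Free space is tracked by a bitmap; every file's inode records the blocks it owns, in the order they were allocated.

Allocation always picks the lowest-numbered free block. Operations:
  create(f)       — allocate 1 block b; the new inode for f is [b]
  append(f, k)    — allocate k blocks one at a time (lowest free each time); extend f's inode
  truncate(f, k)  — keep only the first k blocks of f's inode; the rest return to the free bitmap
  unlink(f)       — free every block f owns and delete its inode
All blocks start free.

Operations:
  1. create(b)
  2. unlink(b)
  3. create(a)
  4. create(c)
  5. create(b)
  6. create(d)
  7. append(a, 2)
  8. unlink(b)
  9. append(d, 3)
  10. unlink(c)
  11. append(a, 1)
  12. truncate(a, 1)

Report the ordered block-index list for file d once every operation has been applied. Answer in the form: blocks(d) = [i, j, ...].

blocks(d) = [3, 2, 6, 7]

after create(b) → b:[0]  free=[F.......]
after unlink(b) →   free=[........]
after create(a) → a:[0]  free=[F.......]
after create(c) → a:[0], c:[1]  free=[FF......]
after create(b) → a:[0], b:[2], c:[1]  free=[FFF.....]
after create(d) → a:[0], b:[2], c:[1], d:[3]  free=[FFFF....]
after append(a, 2) → a:[0, 4, 5], b:[2], c:[1], d:[3]  free=[FFFFFF..]
after unlink(b) → a:[0, 4, 5], c:[1], d:[3]  free=[FF.FFF..]
after append(d, 3) → a:[0, 4, 5], c:[1], d:[3, 2, 6, 7]  free=[FFFFFFFF]
after unlink(c) → a:[0, 4, 5], d:[3, 2, 6, 7]  free=[F.FFFFFF]
after append(a, 1) → a:[0, 4, 5, 1], d:[3, 2, 6, 7]  free=[FFFFFFFF]
after truncate(a, 1) → a:[0], d:[3, 2, 6, 7]  free=[F.FF..FF]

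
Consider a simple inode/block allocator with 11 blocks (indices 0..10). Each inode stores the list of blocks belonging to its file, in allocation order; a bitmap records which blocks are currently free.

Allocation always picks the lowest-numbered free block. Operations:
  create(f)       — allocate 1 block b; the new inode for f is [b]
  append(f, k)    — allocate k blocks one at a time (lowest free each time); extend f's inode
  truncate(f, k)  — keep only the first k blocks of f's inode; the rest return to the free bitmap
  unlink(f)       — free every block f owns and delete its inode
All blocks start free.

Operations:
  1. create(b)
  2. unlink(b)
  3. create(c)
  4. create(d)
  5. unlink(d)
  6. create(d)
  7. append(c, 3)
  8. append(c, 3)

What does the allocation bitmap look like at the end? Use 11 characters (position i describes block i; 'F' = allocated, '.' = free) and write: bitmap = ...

bitmap = FFFFFFFF...

create(b): bitmap=F.......... | b=[0]
unlink(b): bitmap=........... | 
create(c): bitmap=F.......... | c=[0]
create(d): bitmap=FF......... | c=[0] d=[1]
unlink(d): bitmap=F.......... | c=[0]
create(d): bitmap=FF......... | c=[0] d=[1]
append(c, 3): bitmap=FFFFF...... | c=[0, 2, 3, 4] d=[1]
append(c, 3): bitmap=FFFFFFFF... | c=[0, 2, 3, 4, 5, 6, 7] d=[1]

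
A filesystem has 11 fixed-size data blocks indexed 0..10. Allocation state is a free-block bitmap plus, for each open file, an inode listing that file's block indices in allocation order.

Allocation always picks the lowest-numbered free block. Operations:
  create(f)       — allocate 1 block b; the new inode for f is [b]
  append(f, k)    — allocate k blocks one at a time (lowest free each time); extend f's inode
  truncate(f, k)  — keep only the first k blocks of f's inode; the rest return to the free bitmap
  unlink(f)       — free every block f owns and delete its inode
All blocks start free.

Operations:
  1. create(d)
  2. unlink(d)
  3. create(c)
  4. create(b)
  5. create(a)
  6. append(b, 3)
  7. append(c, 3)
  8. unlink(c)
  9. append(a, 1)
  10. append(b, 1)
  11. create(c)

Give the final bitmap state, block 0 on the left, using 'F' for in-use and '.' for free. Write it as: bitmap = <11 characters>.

bitmap = FFFFFFFF...

  1. create(d)  ⇒  F..........  {d→[0]}
  2. unlink(d)  ⇒  ...........  {}
  3. create(c)  ⇒  F..........  {c→[0]}
  4. create(b)  ⇒  FF.........  {b→[1]; c→[0]}
  5. create(a)  ⇒  FFF........  {a→[2]; b→[1]; c→[0]}
  6. append(b, 3)  ⇒  FFFFFF.....  {a→[2]; b→[1, 3, 4, 5]; c→[0]}
  7. append(c, 3)  ⇒  FFFFFFFFF..  {a→[2]; b→[1, 3, 4, 5]; c→[0, 6, 7, 8]}
  8. unlink(c)  ⇒  .FFFFF.....  {a→[2]; b→[1, 3, 4, 5]}
  9. append(a, 1)  ⇒  FFFFFF.....  {a→[2, 0]; b→[1, 3, 4, 5]}
  10. append(b, 1)  ⇒  FFFFFFF....  {a→[2, 0]; b→[1, 3, 4, 5, 6]}
  11. create(c)  ⇒  FFFFFFFF...  {a→[2, 0]; b→[1, 3, 4, 5, 6]; c→[7]}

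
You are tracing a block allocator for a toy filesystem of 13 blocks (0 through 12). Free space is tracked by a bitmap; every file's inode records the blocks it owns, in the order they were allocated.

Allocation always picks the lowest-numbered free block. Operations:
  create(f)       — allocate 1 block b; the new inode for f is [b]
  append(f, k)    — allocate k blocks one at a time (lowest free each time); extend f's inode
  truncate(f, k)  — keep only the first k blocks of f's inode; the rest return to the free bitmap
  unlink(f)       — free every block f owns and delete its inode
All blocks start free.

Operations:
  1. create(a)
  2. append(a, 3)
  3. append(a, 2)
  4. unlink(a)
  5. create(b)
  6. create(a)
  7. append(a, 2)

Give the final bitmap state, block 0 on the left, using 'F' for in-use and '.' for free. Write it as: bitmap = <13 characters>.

  1. create(a)  ⇒  F............  {a→[0]}
  2. append(a, 3)  ⇒  FFFF.........  {a→[0, 1, 2, 3]}
  3. append(a, 2)  ⇒  FFFFFF.......  {a→[0, 1, 2, 3, 4, 5]}
  4. unlink(a)  ⇒  .............  {}
  5. create(b)  ⇒  F............  {b→[0]}
  6. create(a)  ⇒  FF...........  {a→[1]; b→[0]}
  7. append(a, 2)  ⇒  FFFF.........  {a→[1, 2, 3]; b→[0]}

bitmap = FFFF.........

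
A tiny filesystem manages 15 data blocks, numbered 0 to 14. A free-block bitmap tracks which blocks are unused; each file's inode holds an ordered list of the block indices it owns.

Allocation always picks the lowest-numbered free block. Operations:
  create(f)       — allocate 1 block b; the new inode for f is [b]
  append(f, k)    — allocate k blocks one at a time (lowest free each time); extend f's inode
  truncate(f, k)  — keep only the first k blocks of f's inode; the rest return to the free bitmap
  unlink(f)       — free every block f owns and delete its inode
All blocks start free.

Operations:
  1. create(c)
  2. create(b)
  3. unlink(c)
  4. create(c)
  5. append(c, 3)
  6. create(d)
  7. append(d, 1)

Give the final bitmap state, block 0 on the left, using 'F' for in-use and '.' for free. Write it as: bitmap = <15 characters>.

bitmap = FFFFFFF........

  1. create(c)  ⇒  F..............  {c→[0]}
  2. create(b)  ⇒  FF.............  {b→[1]; c→[0]}
  3. unlink(c)  ⇒  .F.............  {b→[1]}
  4. create(c)  ⇒  FF.............  {b→[1]; c→[0]}
  5. append(c, 3)  ⇒  FFFFF..........  {b→[1]; c→[0, 2, 3, 4]}
  6. create(d)  ⇒  FFFFFF.........  {b→[1]; c→[0, 2, 3, 4]; d→[5]}
  7. append(d, 1)  ⇒  FFFFFFF........  {b→[1]; c→[0, 2, 3, 4]; d→[5, 6]}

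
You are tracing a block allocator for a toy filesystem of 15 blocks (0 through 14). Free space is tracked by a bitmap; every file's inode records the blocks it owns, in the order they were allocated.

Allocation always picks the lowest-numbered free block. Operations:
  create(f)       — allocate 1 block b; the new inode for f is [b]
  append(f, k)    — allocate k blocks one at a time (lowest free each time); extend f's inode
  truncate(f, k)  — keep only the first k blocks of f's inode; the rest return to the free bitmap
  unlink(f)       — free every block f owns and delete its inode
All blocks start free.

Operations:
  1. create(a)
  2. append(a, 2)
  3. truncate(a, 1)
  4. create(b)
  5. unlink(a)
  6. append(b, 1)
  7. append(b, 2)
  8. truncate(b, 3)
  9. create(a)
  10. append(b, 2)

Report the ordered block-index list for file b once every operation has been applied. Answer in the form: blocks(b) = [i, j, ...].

[1] create(a) — a=0 (map F..............)
[2] append(a, 2) — a=0,1,2 (map FFF............)
[3] truncate(a, 1) — a=0 (map F..............)
[4] create(b) — a=0 b=1 (map FF.............)
[5] unlink(a) — b=1 (map .F.............)
[6] append(b, 1) — b=1,0 (map FF.............)
[7] append(b, 2) — b=1,0,2,3 (map FFFF...........)
[8] truncate(b, 3) — b=1,0,2 (map FFF............)
[9] create(a) — a=3 b=1,0,2 (map FFFF...........)
[10] append(b, 2) — a=3 b=1,0,2,4,5 (map FFFFFF.........)

blocks(b) = [1, 0, 2, 4, 5]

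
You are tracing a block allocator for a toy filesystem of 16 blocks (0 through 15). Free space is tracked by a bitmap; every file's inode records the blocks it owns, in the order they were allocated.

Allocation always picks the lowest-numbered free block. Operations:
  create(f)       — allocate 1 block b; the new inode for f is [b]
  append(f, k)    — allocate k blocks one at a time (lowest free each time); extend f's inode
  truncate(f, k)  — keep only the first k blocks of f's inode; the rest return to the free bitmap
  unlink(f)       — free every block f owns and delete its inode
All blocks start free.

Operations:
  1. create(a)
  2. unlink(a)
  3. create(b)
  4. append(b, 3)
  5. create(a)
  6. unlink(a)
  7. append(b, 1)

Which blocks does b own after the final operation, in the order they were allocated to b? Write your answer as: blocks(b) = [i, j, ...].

  1. create(a)  ⇒  F...............  {a→[0]}
  2. unlink(a)  ⇒  ................  {}
  3. create(b)  ⇒  F...............  {b→[0]}
  4. append(b, 3)  ⇒  FFFF............  {b→[0, 1, 2, 3]}
  5. create(a)  ⇒  FFFFF...........  {a→[4]; b→[0, 1, 2, 3]}
  6. unlink(a)  ⇒  FFFF............  {b→[0, 1, 2, 3]}
  7. append(b, 1)  ⇒  FFFFF...........  {b→[0, 1, 2, 3, 4]}

blocks(b) = [0, 1, 2, 3, 4]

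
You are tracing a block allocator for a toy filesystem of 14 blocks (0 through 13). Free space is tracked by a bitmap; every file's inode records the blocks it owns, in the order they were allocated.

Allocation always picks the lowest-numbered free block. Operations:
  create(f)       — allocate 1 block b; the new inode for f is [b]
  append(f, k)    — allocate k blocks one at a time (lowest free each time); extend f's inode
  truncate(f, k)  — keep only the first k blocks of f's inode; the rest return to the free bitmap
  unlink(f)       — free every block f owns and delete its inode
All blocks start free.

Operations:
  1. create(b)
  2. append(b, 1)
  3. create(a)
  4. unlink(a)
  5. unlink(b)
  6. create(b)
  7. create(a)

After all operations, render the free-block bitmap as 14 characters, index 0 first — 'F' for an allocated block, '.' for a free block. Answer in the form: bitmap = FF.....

bitmap = FF............

after create(b) → b:[0]  free=[F.............]
after append(b, 1) → b:[0, 1]  free=[FF............]
after create(a) → a:[2], b:[0, 1]  free=[FFF...........]
after unlink(a) → b:[0, 1]  free=[FF............]
after unlink(b) →   free=[..............]
after create(b) → b:[0]  free=[F.............]
after create(a) → a:[1], b:[0]  free=[FF............]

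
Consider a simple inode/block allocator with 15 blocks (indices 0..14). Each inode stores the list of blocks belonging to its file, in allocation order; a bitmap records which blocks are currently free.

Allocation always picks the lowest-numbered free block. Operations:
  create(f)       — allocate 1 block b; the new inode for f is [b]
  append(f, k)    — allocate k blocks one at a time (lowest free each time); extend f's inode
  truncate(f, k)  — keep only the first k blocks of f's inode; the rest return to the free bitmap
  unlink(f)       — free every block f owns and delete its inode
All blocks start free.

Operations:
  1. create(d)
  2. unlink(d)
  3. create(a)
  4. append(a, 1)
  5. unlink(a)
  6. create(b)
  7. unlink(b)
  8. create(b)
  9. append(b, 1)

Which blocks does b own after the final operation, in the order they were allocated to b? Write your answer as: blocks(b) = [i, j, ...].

blocks(b) = [0, 1]

after create(d) → d:[0]  free=[F..............]
after unlink(d) →   free=[...............]
after create(a) → a:[0]  free=[F..............]
after append(a, 1) → a:[0, 1]  free=[FF.............]
after unlink(a) →   free=[...............]
after create(b) → b:[0]  free=[F..............]
after unlink(b) →   free=[...............]
after create(b) → b:[0]  free=[F..............]
after append(b, 1) → b:[0, 1]  free=[FF.............]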